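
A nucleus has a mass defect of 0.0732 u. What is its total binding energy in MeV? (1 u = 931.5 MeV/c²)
B.E. = Δm × 931.5 = 68.19 MeV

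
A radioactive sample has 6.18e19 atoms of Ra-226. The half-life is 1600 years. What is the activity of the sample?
A = λN = 2.677e16 decays/year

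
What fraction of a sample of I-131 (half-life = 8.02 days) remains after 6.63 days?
N/N₀ = (1/2)^(t/t½) = 0.5638 = 56.4%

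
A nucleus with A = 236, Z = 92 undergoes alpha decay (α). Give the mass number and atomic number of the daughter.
Daughter: A = 232, Z = 90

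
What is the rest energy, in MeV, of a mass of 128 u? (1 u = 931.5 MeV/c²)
E = mc² = 1.192e5 MeV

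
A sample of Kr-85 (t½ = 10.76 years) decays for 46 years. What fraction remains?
N/N₀ = (1/2)^(t/t½) = 0.05165 = 5.16%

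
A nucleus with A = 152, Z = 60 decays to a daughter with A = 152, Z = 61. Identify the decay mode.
ΔA = 0, ΔZ = +1 ⇒ beta-minus decay (β⁻)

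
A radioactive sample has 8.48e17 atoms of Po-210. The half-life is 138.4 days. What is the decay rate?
A = λN = 4.247e15 decays/day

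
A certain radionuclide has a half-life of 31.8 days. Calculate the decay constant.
λ = ln(2)/t½ = 0.0218 day⁻¹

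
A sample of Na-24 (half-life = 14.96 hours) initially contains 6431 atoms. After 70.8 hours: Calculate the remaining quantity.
N = N₀(1/2)^(t/t½) = 241.9 atoms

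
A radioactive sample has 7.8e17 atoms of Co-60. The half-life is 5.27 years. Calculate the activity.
A = λN = 1.026e17 decays/year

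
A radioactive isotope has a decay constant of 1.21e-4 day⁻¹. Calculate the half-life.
t½ = ln(2)/λ = 5728 days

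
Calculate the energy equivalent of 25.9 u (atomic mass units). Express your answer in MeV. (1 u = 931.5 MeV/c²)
E = mc² = 24130 MeV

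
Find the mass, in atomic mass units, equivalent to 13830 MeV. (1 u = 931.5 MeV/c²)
m = E/c² = 14.85 u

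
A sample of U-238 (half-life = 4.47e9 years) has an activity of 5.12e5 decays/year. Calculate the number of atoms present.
N = A/λ = 3.302e15 atoms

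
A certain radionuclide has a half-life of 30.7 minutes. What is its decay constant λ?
λ = ln(2)/t½ = 0.02258 minute⁻¹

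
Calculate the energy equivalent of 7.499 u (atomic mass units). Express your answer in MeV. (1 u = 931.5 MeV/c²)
E = mc² = 6985 MeV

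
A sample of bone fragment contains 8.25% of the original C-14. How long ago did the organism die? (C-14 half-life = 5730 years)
Age = t½ × log₂(1/ratio) = 20620 years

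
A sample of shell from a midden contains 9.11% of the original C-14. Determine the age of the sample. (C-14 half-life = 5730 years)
Age = t½ × log₂(1/ratio) = 19810 years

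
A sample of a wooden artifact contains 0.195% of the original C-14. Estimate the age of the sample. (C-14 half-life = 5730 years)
Age = t½ × log₂(1/ratio) = 51580 years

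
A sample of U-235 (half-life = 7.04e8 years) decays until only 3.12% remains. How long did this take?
t = t½ × log₂(N₀/N) = 3.522e9 years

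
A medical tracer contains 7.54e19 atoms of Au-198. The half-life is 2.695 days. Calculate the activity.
A = λN = 1.939e19 decays/day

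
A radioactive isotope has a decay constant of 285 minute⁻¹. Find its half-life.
t½ = ln(2)/λ = 0.002432 minutes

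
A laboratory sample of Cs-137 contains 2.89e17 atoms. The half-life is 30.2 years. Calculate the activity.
A = λN = 6.633e15 decays/year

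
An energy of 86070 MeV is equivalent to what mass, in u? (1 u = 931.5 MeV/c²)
m = E/c² = 92.4 u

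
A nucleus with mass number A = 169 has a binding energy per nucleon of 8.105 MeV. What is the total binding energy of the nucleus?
B.E. = 8.105 × 169 = 1370 MeV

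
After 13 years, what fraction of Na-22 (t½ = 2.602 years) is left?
N/N₀ = (1/2)^(t/t½) = 0.03133 = 3.13%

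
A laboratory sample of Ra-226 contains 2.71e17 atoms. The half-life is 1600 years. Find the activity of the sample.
A = λN = 1.174e14 decays/year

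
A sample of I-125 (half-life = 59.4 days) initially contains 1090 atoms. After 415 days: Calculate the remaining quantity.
N = N₀(1/2)^(t/t½) = 8.595 atoms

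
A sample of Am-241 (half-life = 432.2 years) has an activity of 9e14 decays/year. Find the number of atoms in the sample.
N = A/λ = 5.612e17 atoms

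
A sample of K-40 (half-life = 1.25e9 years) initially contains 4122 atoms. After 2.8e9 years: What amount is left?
N = N₀(1/2)^(t/t½) = 872.6 atoms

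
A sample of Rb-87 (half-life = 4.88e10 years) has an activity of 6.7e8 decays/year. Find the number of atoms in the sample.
N = A/λ = 4.717e19 atoms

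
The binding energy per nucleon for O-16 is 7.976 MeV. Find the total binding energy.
B.E. = 7.976 × 16 = 127.6 MeV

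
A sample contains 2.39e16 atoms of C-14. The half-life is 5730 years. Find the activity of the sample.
A = λN = 2.891e12 decays/year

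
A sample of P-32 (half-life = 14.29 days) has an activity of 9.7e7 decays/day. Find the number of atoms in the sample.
N = A/λ = 2e9 atoms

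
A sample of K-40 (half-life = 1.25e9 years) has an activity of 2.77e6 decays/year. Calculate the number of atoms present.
N = A/λ = 4.995e15 atoms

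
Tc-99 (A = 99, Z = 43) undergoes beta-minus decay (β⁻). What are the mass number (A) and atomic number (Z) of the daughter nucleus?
Daughter: A = 99, Z = 44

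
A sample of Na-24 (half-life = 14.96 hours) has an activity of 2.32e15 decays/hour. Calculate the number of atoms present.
N = A/λ = 5.007e16 atoms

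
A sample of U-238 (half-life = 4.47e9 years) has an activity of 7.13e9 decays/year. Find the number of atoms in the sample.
N = A/λ = 4.598e19 atoms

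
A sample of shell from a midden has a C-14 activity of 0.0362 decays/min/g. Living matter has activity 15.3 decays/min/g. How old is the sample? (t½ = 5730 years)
Age = t½ × log₂(A₀/A) = 49980 years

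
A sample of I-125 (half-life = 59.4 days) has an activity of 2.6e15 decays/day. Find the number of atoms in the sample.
N = A/λ = 2.228e17 atoms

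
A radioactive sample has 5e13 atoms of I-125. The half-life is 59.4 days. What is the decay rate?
A = λN = 5.835e11 decays/day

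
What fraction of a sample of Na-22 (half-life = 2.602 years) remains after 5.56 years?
N/N₀ = (1/2)^(t/t½) = 0.2274 = 22.7%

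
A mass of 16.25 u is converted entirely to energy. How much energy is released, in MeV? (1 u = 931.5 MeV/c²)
E = mc² = 15140 MeV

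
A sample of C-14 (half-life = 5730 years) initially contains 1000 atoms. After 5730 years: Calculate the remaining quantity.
N = N₀(1/2)^(t/t½) = 500 atoms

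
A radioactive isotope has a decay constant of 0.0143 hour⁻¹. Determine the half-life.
t½ = ln(2)/λ = 48.47 hours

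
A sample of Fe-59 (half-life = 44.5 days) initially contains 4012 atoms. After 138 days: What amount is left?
N = N₀(1/2)^(t/t½) = 467.6 atoms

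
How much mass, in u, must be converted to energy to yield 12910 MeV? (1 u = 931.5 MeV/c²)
m = E/c² = 13.86 u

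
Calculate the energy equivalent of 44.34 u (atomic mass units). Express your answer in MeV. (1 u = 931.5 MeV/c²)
E = mc² = 41300 MeV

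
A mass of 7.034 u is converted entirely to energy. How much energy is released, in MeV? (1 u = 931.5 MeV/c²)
E = mc² = 6552 MeV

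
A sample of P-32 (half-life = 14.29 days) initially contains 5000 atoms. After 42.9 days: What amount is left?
N = N₀(1/2)^(t/t½) = 624.1 atoms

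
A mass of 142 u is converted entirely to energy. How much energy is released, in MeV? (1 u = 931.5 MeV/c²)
E = mc² = 1.323e5 MeV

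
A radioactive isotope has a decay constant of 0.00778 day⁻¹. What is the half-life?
t½ = ln(2)/λ = 89.09 days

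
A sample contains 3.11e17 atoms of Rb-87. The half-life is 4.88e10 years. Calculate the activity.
A = λN = 4.417e6 decays/year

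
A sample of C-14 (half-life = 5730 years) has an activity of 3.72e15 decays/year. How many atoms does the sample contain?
N = A/λ = 3.075e19 atoms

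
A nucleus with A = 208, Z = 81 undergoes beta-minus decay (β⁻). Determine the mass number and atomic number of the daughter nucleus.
Daughter: A = 208, Z = 82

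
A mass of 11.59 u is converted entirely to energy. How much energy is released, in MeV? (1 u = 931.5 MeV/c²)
E = mc² = 10800 MeV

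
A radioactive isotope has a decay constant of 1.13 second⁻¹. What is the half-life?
t½ = ln(2)/λ = 0.6134 seconds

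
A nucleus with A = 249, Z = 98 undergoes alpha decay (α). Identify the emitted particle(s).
α particle = ⁴₂He (2 protons + 2 neutrons)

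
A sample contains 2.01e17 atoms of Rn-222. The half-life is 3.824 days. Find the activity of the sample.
A = λN = 3.643e16 decays/day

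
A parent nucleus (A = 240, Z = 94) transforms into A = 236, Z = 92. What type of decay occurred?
ΔA = -4, ΔZ = -2 ⇒ alpha decay (α)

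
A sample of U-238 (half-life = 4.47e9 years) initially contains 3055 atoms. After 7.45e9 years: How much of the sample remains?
N = N₀(1/2)^(t/t½) = 962.3 atoms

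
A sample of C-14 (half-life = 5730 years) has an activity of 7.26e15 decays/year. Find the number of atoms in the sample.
N = A/λ = 6.002e19 atoms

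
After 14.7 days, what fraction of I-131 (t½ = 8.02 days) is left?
N/N₀ = (1/2)^(t/t½) = 0.2807 = 28.1%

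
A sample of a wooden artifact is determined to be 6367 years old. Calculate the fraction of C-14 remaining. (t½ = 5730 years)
N/N₀ = (1/2)^(t/t½) = 0.4629 = 46.3%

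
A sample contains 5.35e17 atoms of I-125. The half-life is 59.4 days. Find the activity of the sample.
A = λN = 6.243e15 decays/day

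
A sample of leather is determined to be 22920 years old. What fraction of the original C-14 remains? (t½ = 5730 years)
N/N₀ = (1/2)^(t/t½) = 0.0625 = 6.25%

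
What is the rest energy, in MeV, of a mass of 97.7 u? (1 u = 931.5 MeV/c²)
E = mc² = 91010 MeV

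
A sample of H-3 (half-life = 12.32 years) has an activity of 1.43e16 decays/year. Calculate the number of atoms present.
N = A/λ = 2.542e17 atoms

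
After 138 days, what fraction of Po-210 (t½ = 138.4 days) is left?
N/N₀ = (1/2)^(t/t½) = 0.501 = 50.1%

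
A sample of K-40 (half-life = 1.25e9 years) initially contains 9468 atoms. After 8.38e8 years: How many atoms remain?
N = N₀(1/2)^(t/t½) = 5949 atoms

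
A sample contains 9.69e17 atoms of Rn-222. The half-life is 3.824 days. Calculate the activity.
A = λN = 1.756e17 decays/day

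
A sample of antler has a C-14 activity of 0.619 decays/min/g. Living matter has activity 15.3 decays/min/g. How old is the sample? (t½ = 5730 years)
Age = t½ × log₂(A₀/A) = 26520 years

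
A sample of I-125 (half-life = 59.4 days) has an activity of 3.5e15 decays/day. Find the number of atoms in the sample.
N = A/λ = 2.999e17 atoms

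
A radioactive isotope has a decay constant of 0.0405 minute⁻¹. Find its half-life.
t½ = ln(2)/λ = 17.11 minutes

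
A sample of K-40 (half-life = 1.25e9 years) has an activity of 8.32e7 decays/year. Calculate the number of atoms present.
N = A/λ = 1.5e17 atoms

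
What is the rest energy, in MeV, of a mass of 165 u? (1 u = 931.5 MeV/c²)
E = mc² = 1.537e5 MeV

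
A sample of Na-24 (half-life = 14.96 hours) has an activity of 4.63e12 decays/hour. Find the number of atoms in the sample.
N = A/λ = 9.993e13 atoms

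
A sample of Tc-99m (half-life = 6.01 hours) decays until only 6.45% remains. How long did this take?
t = t½ × log₂(N₀/N) = 23.77 hours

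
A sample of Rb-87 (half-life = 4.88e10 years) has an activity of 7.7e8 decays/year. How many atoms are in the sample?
N = A/λ = 5.421e19 atoms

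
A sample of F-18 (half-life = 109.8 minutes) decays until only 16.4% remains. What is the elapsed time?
t = t½ × log₂(N₀/N) = 286.4 minutes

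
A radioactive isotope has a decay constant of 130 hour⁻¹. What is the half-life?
t½ = ln(2)/λ = 0.005332 hours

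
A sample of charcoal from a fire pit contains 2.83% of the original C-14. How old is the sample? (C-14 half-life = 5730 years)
Age = t½ × log₂(1/ratio) = 29470 years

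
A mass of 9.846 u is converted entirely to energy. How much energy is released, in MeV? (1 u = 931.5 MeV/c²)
E = mc² = 9172 MeV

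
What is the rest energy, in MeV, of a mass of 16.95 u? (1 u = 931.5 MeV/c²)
E = mc² = 15790 MeV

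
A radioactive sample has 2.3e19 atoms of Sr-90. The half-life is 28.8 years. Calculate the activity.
A = λN = 5.536e17 decays/year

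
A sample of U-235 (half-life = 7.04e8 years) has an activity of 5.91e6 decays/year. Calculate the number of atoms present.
N = A/λ = 6.003e15 atoms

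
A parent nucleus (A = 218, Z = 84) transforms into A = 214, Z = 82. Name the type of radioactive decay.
ΔA = -4, ΔZ = -2 ⇒ alpha decay (α)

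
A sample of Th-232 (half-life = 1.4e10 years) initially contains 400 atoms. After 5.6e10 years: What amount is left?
N = N₀(1/2)^(t/t½) = 25 atoms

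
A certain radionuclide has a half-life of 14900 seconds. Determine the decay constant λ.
λ = ln(2)/t½ = 4.652e-5 second⁻¹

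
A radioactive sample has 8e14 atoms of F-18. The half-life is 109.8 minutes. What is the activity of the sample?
A = λN = 5.05e12 decays/minute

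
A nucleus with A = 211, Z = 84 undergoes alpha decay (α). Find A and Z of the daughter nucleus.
Daughter: A = 207, Z = 82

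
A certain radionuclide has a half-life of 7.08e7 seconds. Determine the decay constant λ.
λ = ln(2)/t½ = 9.79e-9 second⁻¹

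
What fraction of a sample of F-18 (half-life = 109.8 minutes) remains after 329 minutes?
N/N₀ = (1/2)^(t/t½) = 0.1253 = 12.5%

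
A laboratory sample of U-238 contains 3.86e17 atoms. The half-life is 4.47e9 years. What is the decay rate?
A = λN = 5.986e7 decays/year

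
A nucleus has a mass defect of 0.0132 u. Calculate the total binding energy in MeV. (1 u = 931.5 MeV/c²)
B.E. = Δm × 931.5 = 12.3 MeV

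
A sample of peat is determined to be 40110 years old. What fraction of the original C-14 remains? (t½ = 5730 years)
N/N₀ = (1/2)^(t/t½) = 0.007812 = 0.781%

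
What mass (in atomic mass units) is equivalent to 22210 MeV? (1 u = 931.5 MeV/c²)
m = E/c² = 23.84 u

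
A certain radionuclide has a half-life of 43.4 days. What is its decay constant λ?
λ = ln(2)/t½ = 0.01597 day⁻¹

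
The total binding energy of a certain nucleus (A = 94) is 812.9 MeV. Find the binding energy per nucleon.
B.E./A = 812.9/94 = 8.648 MeV/nucleon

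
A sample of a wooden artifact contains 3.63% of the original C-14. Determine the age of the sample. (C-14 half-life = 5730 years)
Age = t½ × log₂(1/ratio) = 27410 years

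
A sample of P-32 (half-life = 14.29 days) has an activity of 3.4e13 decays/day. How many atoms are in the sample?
N = A/λ = 7.009e14 atoms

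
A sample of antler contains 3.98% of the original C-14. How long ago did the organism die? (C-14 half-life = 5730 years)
Age = t½ × log₂(1/ratio) = 26650 years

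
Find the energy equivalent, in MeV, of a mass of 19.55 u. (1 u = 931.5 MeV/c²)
E = mc² = 18210 MeV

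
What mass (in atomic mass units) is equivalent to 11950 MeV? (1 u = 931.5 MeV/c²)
m = E/c² = 12.83 u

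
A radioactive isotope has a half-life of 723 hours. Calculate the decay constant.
λ = ln(2)/t½ = 9.587e-4 hour⁻¹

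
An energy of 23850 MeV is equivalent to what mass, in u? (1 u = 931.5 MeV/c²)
m = E/c² = 25.6 u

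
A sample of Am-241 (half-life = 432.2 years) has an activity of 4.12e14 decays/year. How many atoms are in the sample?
N = A/λ = 2.569e17 atoms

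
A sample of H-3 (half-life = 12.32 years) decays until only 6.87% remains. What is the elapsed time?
t = t½ × log₂(N₀/N) = 47.6 years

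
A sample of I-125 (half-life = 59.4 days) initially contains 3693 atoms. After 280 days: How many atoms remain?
N = N₀(1/2)^(t/t½) = 140.7 atoms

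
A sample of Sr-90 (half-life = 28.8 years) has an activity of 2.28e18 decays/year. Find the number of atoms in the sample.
N = A/λ = 9.473e19 atoms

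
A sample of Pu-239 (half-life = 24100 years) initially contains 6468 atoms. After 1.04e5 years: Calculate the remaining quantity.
N = N₀(1/2)^(t/t½) = 324.9 atoms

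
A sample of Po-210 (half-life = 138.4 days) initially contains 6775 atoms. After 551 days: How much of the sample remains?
N = N₀(1/2)^(t/t½) = 429 atoms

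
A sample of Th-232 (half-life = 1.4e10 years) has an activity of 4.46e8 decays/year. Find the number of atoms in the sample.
N = A/λ = 9.008e18 atoms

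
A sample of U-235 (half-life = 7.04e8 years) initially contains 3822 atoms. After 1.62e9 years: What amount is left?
N = N₀(1/2)^(t/t½) = 775.5 atoms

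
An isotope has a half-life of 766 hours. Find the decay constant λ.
λ = ln(2)/t½ = 9.049e-4 hour⁻¹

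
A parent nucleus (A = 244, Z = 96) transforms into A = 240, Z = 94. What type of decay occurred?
ΔA = -4, ΔZ = -2 ⇒ alpha decay (α)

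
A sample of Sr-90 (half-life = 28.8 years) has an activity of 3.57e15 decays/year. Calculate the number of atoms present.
N = A/λ = 1.483e17 atoms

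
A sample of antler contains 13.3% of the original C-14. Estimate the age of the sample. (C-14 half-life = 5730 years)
Age = t½ × log₂(1/ratio) = 16680 years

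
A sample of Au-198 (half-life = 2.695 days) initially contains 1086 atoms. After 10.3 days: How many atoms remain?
N = N₀(1/2)^(t/t½) = 76.79 atoms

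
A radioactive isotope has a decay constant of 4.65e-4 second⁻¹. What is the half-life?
t½ = ln(2)/λ = 1491 seconds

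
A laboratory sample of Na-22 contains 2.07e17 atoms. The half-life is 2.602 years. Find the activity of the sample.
A = λN = 5.514e16 decays/year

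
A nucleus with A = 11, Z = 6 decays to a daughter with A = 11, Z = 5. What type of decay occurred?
ΔA = 0, ΔZ = -1 ⇒ beta-plus decay (β⁺) or electron capture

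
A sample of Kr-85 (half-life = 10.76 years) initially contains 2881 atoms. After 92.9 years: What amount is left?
N = N₀(1/2)^(t/t½) = 7.253 atoms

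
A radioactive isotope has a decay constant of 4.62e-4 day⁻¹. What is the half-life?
t½ = ln(2)/λ = 1500 days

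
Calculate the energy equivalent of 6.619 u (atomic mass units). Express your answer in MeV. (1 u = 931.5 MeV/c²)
E = mc² = 6166 MeV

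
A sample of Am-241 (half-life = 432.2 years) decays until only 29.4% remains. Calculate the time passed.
t = t½ × log₂(N₀/N) = 763.3 years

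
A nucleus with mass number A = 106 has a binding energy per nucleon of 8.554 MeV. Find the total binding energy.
B.E. = 8.554 × 106 = 906.7 MeV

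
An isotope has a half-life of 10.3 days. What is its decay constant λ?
λ = ln(2)/t½ = 0.0673 day⁻¹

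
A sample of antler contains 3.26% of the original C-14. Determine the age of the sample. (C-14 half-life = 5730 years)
Age = t½ × log₂(1/ratio) = 28300 years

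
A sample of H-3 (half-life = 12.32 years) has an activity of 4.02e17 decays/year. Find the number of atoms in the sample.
N = A/λ = 7.145e18 atoms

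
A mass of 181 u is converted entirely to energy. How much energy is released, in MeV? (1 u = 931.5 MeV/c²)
E = mc² = 1.686e5 MeV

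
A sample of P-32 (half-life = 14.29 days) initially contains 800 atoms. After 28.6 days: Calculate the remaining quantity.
N = N₀(1/2)^(t/t½) = 199.8 atoms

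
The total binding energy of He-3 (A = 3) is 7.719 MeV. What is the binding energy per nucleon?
B.E./A = 7.719/3 = 2.573 MeV/nucleon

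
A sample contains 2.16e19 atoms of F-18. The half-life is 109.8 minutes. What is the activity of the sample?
A = λN = 1.364e17 decays/minute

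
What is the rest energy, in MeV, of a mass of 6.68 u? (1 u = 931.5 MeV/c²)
E = mc² = 6222 MeV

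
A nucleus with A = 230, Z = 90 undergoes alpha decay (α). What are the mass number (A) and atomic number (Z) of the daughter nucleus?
Daughter: A = 226, Z = 88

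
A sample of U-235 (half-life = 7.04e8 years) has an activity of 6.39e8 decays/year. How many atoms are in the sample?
N = A/λ = 6.49e17 atoms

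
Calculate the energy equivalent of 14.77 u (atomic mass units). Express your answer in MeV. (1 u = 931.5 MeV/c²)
E = mc² = 13760 MeV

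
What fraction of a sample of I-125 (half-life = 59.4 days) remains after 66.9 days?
N/N₀ = (1/2)^(t/t½) = 0.4581 = 45.8%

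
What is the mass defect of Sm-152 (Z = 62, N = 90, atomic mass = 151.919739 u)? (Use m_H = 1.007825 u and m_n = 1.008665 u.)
Δm = Z·m_H + N·m_n − M = 1.345 u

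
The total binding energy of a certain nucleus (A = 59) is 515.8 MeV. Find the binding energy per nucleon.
B.E./A = 515.8/59 = 8.742 MeV/nucleon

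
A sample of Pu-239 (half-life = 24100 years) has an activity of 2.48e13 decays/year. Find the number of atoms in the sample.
N = A/λ = 8.623e17 atoms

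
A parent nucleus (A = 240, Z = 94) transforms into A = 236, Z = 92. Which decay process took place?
ΔA = -4, ΔZ = -2 ⇒ alpha decay (α)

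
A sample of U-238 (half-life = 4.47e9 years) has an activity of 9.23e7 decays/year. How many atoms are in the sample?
N = A/λ = 5.952e17 atoms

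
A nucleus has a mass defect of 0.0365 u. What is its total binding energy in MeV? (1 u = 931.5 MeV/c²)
B.E. = Δm × 931.5 = 34 MeV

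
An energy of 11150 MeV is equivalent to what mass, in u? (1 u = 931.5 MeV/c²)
m = E/c² = 11.97 u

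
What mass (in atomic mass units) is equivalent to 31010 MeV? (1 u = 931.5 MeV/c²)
m = E/c² = 33.29 u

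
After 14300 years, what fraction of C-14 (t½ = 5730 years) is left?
N/N₀ = (1/2)^(t/t½) = 0.1773 = 17.7%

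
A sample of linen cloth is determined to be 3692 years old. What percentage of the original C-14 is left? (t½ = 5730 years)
N/N₀ = (1/2)^(t/t½) = 0.6398 = 64%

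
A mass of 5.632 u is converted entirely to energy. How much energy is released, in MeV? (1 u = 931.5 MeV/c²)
E = mc² = 5246 MeV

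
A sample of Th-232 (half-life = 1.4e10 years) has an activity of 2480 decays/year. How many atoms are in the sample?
N = A/λ = 5.009e13 atoms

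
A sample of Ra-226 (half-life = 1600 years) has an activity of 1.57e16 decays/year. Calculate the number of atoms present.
N = A/λ = 3.624e19 atoms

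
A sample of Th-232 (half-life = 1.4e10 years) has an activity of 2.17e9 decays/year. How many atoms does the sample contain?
N = A/λ = 4.383e19 atoms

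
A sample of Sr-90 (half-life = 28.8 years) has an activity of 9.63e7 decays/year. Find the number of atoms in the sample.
N = A/λ = 4.001e9 atoms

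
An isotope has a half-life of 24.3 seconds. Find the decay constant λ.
λ = ln(2)/t½ = 0.02852 second⁻¹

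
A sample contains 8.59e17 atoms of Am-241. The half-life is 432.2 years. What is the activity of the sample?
A = λN = 1.378e15 decays/year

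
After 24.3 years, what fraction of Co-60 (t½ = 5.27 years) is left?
N/N₀ = (1/2)^(t/t½) = 0.04092 = 4.09%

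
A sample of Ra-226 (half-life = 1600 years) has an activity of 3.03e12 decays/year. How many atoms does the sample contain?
N = A/λ = 6.994e15 atoms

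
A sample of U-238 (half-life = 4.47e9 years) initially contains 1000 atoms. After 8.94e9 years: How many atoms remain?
N = N₀(1/2)^(t/t½) = 250 atoms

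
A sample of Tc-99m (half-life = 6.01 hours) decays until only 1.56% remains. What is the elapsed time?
t = t½ × log₂(N₀/N) = 36.07 hours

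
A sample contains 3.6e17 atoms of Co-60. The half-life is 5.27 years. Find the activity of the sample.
A = λN = 4.735e16 decays/year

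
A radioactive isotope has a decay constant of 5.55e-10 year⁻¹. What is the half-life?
t½ = ln(2)/λ = 1.249e9 years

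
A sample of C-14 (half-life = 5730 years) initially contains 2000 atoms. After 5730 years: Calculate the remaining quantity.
N = N₀(1/2)^(t/t½) = 1000 atoms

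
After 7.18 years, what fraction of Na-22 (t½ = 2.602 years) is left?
N/N₀ = (1/2)^(t/t½) = 0.1477 = 14.8%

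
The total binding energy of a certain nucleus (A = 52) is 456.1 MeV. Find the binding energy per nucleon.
B.E./A = 456.1/52 = 8.771 MeV/nucleon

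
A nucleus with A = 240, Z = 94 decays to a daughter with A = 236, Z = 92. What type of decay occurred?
ΔA = -4, ΔZ = -2 ⇒ alpha decay (α)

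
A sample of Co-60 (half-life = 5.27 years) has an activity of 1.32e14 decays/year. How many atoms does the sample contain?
N = A/λ = 1.004e15 atoms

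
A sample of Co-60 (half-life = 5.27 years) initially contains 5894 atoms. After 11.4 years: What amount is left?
N = N₀(1/2)^(t/t½) = 1316 atoms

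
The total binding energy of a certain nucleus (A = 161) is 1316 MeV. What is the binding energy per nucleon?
B.E./A = 1316/161 = 8.174 MeV/nucleon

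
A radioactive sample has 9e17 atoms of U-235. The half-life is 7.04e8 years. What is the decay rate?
A = λN = 8.861e8 decays/year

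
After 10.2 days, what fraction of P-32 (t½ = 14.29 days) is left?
N/N₀ = (1/2)^(t/t½) = 0.6097 = 61%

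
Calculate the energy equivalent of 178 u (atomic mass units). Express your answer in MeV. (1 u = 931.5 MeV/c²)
E = mc² = 1.658e5 MeV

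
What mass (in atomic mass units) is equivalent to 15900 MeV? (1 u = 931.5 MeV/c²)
m = E/c² = 17.07 u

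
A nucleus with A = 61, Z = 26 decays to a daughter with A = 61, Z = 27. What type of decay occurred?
ΔA = 0, ΔZ = +1 ⇒ beta-minus decay (β⁻)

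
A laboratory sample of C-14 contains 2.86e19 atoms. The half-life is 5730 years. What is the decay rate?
A = λN = 3.46e15 decays/year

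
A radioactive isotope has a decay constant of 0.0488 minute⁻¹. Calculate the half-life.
t½ = ln(2)/λ = 14.2 minutes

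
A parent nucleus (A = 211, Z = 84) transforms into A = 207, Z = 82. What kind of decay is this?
ΔA = -4, ΔZ = -2 ⇒ alpha decay (α)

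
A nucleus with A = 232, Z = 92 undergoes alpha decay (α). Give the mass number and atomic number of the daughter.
Daughter: A = 228, Z = 90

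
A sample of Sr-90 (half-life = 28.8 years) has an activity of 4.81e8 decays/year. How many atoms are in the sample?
N = A/λ = 1.999e10 atoms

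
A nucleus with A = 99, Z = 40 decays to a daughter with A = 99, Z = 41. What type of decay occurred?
ΔA = 0, ΔZ = +1 ⇒ beta-minus decay (β⁻)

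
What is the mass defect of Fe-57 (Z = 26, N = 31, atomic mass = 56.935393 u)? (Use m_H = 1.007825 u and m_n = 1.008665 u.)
Δm = Z·m_H + N·m_n − M = 0.5367 u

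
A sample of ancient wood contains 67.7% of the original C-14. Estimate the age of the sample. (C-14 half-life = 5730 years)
Age = t½ × log₂(1/ratio) = 3225 years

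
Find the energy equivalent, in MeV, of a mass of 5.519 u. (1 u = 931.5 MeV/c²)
E = mc² = 5141 MeV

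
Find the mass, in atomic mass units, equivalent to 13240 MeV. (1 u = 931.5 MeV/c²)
m = E/c² = 14.21 u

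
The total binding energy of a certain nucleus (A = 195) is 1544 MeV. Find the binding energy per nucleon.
B.E./A = 1544/195 = 7.918 MeV/nucleon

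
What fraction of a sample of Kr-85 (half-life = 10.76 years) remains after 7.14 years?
N/N₀ = (1/2)^(t/t½) = 0.6313 = 63.1%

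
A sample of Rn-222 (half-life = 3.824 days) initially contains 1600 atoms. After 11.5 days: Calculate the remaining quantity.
N = N₀(1/2)^(t/t½) = 199 atoms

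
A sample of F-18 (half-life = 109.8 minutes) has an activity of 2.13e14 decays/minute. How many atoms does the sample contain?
N = A/λ = 3.374e16 atoms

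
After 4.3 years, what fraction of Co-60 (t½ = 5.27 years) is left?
N/N₀ = (1/2)^(t/t½) = 0.568 = 56.8%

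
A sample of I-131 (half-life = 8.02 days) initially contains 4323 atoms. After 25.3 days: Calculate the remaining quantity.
N = N₀(1/2)^(t/t½) = 485.5 atoms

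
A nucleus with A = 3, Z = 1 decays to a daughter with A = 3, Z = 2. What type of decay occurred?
ΔA = 0, ΔZ = +1 ⇒ beta-minus decay (β⁻)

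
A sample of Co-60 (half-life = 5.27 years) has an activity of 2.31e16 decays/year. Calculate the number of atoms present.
N = A/λ = 1.756e17 atoms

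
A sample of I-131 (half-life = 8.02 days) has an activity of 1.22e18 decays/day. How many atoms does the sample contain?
N = A/λ = 1.412e19 atoms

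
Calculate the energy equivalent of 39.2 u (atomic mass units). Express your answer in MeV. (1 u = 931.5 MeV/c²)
E = mc² = 36510 MeV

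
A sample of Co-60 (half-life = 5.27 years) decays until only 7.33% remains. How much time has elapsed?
t = t½ × log₂(N₀/N) = 19.87 years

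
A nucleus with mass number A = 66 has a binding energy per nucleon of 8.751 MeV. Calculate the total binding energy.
B.E. = 8.751 × 66 = 577.6 MeV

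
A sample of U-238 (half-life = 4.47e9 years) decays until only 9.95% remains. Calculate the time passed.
t = t½ × log₂(N₀/N) = 1.488e10 years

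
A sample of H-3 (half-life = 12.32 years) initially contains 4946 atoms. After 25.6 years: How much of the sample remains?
N = N₀(1/2)^(t/t½) = 1171 atoms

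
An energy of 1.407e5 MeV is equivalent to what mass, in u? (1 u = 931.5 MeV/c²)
m = E/c² = 151 u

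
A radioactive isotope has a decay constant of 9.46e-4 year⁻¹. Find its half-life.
t½ = ln(2)/λ = 732.7 years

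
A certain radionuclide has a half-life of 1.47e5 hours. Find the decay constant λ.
λ = ln(2)/t½ = 4.715e-6 hour⁻¹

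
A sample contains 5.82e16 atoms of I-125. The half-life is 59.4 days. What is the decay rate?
A = λN = 6.791e14 decays/day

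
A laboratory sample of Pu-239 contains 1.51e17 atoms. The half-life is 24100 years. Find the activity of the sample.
A = λN = 4.343e12 decays/year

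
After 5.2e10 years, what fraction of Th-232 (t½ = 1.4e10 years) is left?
N/N₀ = (1/2)^(t/t½) = 0.07619 = 7.62%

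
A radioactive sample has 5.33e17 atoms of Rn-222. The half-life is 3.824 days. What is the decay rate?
A = λN = 9.661e16 decays/day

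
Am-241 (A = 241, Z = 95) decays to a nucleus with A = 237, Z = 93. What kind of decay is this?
ΔA = -4, ΔZ = -2 ⇒ alpha decay (α)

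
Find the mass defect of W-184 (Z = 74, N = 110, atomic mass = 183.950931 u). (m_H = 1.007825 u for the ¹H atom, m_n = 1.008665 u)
Δm = Z·m_H + N·m_n − M = 1.581 u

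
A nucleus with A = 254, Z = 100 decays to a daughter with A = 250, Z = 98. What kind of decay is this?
ΔA = -4, ΔZ = -2 ⇒ alpha decay (α)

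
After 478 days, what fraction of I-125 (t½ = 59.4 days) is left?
N/N₀ = (1/2)^(t/t½) = 0.003781 = 0.378%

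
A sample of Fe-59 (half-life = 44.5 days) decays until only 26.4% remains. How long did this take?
t = t½ × log₂(N₀/N) = 85.5 days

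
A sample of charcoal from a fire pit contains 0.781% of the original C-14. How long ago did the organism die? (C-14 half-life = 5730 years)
Age = t½ × log₂(1/ratio) = 40110 years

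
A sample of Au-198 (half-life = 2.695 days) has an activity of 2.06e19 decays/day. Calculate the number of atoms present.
N = A/λ = 8.009e19 atoms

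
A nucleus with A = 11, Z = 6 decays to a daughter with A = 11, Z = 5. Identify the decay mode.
ΔA = 0, ΔZ = -1 ⇒ beta-plus decay (β⁺) or electron capture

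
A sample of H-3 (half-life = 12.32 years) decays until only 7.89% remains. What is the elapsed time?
t = t½ × log₂(N₀/N) = 45.14 years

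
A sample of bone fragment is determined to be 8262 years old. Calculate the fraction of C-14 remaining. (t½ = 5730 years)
N/N₀ = (1/2)^(t/t½) = 0.3681 = 36.8%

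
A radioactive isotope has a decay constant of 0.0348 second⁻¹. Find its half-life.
t½ = ln(2)/λ = 19.92 seconds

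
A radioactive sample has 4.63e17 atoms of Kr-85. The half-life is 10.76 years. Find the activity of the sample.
A = λN = 2.983e16 decays/year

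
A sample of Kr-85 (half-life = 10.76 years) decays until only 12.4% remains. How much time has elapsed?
t = t½ × log₂(N₀/N) = 32.4 years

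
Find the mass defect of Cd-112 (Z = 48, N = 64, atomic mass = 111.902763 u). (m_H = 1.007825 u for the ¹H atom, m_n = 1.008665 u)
Δm = Z·m_H + N·m_n − M = 1.027 u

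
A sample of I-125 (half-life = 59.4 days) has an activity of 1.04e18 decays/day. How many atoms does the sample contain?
N = A/λ = 8.912e19 atoms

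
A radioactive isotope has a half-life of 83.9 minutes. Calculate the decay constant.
λ = ln(2)/t½ = 0.008262 minute⁻¹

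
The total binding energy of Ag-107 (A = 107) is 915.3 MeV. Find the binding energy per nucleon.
B.E./A = 915.3/107 = 8.554 MeV/nucleon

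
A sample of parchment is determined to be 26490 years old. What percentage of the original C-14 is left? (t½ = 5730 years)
N/N₀ = (1/2)^(t/t½) = 0.04058 = 4.06%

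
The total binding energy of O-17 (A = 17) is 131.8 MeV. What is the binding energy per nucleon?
B.E./A = 131.8/17 = 7.753 MeV/nucleon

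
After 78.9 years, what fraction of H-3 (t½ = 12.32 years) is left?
N/N₀ = (1/2)^(t/t½) = 0.01181 = 1.18%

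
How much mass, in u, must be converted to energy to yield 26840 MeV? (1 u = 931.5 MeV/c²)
m = E/c² = 28.81 u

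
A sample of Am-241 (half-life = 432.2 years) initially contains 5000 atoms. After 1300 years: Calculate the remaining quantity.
N = N₀(1/2)^(t/t½) = 621.6 atoms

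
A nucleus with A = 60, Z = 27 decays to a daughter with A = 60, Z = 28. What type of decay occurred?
ΔA = 0, ΔZ = +1 ⇒ beta-minus decay (β⁻)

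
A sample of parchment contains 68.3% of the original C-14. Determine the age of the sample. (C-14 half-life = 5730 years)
Age = t½ × log₂(1/ratio) = 3152 years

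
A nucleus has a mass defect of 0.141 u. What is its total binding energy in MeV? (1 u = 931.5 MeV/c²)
B.E. = Δm × 931.5 = 131.3 MeV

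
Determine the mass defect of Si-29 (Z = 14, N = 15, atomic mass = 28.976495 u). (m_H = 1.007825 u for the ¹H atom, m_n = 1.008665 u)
Δm = Z·m_H + N·m_n − M = 0.263 u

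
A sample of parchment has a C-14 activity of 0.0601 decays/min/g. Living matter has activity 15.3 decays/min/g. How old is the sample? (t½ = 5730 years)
Age = t½ × log₂(A₀/A) = 45790 years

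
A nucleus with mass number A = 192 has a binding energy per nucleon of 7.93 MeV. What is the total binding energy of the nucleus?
B.E. = 7.93 × 192 = 1523 MeV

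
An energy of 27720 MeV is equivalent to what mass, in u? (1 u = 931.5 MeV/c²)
m = E/c² = 29.76 u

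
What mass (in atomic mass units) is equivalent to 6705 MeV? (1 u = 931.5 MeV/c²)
m = E/c² = 7.198 u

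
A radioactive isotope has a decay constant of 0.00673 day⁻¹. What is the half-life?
t½ = ln(2)/λ = 103 days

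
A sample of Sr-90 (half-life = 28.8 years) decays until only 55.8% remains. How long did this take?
t = t½ × log₂(N₀/N) = 24.24 years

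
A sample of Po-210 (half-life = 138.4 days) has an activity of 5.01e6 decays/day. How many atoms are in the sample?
N = A/λ = 1e9 atoms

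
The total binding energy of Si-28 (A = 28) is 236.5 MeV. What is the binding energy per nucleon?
B.E./A = 236.5/28 = 8.446 MeV/nucleon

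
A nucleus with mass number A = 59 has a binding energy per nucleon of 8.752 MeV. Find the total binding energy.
B.E. = 8.752 × 59 = 516.4 MeV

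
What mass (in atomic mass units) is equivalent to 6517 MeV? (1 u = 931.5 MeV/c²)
m = E/c² = 6.996 u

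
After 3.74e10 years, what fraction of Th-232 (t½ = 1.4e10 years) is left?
N/N₀ = (1/2)^(t/t½) = 0.157 = 15.7%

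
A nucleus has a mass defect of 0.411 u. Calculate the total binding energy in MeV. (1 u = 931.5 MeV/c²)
B.E. = Δm × 931.5 = 382.8 MeV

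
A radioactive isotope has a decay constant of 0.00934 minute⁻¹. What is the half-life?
t½ = ln(2)/λ = 74.21 minutes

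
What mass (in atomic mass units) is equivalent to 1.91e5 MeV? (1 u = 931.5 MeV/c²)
m = E/c² = 205 u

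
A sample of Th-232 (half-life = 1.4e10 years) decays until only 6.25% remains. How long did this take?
t = t½ × log₂(N₀/N) = 5.6e10 years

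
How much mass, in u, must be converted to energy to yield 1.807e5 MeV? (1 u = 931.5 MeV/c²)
m = E/c² = 194 u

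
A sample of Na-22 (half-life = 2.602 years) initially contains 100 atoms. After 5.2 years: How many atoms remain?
N = N₀(1/2)^(t/t½) = 25.03 atoms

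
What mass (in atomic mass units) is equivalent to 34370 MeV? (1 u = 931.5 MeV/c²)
m = E/c² = 36.9 u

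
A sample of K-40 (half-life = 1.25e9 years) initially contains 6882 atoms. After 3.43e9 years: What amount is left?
N = N₀(1/2)^(t/t½) = 1027 atoms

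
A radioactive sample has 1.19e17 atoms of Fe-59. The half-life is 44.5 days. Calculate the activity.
A = λN = 1.854e15 decays/day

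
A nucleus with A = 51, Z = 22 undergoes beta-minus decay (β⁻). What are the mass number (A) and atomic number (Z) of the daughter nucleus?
Daughter: A = 51, Z = 23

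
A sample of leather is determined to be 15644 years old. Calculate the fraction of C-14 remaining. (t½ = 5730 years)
N/N₀ = (1/2)^(t/t½) = 0.1507 = 15.1%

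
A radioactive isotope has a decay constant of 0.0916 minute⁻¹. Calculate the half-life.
t½ = ln(2)/λ = 7.567 minutes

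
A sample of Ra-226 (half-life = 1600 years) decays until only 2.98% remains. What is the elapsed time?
t = t½ × log₂(N₀/N) = 8110 years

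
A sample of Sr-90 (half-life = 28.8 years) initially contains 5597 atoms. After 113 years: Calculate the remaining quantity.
N = N₀(1/2)^(t/t½) = 368.8 atoms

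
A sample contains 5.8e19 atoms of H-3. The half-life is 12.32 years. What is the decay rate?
A = λN = 3.263e18 decays/year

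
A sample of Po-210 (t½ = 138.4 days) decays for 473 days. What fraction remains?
N/N₀ = (1/2)^(t/t½) = 0.09358 = 9.36%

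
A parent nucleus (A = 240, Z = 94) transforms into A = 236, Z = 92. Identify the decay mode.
ΔA = -4, ΔZ = -2 ⇒ alpha decay (α)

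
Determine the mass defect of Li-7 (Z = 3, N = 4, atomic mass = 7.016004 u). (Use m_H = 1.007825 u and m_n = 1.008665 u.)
Δm = Z·m_H + N·m_n − M = 0.04213 u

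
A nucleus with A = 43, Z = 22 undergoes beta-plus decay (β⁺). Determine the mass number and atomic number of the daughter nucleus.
Daughter: A = 43, Z = 21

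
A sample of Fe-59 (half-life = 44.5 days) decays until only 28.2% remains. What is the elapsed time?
t = t½ × log₂(N₀/N) = 81.27 days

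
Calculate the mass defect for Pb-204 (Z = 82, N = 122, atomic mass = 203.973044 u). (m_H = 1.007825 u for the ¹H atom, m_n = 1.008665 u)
Δm = Z·m_H + N·m_n − M = 1.726 u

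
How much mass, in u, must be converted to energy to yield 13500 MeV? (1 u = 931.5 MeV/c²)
m = E/c² = 14.49 u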